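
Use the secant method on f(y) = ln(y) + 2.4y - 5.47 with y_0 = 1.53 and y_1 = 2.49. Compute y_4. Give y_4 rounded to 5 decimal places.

1.99202

Secant update: y_(k+1) = y_k − f(y_k)·(y_k − y_(k-1))/(f(y_k) − f(y_(k-1))).
f(y_0) = -1.372732, f(y_1) = 1.418283
y_2 = 2.490000 - (1.418283)·(2.490000 - 1.530000)/(1.418283 - (-1.372732)) = 2.002166; f(y_2) = 0.029429
y_3 = 2.002166 - (0.029429)·(2.002166 - 2.490000)/(0.029429 - (1.418283)) = 1.991829; f(y_3) = -0.000556
y_4 = 1.991829 - (-0.000556)·(1.991829 - 2.002166)/(-0.000556 - (0.029429)) = 1.992021; f(y_4) = 0.000000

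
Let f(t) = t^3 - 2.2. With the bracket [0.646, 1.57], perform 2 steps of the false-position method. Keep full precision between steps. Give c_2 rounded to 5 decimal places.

1.26965

f(0.646000) = -1.930414, f(1.570000) = 1.669893
step 1: c = 1.141431, f(c) = -0.712871 < 0 → new bracket [1.141431, 1.570000]
step 2: c = 1.269649, f(c) = -0.153314 < 0 → new bracket [1.269649, 1.570000]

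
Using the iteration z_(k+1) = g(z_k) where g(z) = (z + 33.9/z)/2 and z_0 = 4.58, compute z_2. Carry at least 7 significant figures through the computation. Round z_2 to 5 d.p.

5.82474

z_1 = g(4.580000) = 5.990873
z_2 = g(5.990873) = 5.824740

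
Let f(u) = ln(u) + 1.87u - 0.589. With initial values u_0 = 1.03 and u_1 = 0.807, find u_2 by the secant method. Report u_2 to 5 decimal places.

0.56893

Secant update: u_(k+1) = u_k − f(u_k)·(u_k − u_(k-1))/(f(u_k) − f(u_(k-1))).
f(u_0) = 1.366659, f(u_1) = 0.705658
u_2 = 0.807000 - (0.705658)·(0.807000 - 1.030000)/(0.705658 - (1.366659)) = 0.568934; f(u_2) = -0.089085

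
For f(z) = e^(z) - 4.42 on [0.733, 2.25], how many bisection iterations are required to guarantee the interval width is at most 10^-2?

Initial width b − a = 2.25 − 0.733 = 1.517000.
After n steps the width is (b−a)/2^n; need (b−a)/2^n ≤ 10^-2.
So n ≥ log₂(1.517000/10^-2) = log₂(151.7000) ≈ 7.2451.
Hence n = 8.

8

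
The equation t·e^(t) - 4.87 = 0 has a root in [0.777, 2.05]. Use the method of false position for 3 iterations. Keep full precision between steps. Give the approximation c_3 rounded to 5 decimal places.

1.26305

f(0.777000) = -3.180073, f(2.050000) = 11.054197
step 1: c = 1.061400, f(c) = -1.802111 < 0 → new bracket [1.061400, 2.050000]
step 2: c = 1.199976, f(c) = -0.886037 < 0 → new bracket [1.199976, 2.050000]
step 3: c = 1.263053, f(c) = -0.403594 < 0 → new bracket [1.263053, 2.050000]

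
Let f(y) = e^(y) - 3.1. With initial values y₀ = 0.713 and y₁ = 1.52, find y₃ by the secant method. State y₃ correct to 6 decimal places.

f(y_0) = -1.059898, f(y_1) = 1.472225
y_2 = 1.520000 - (1.472225)·(1.520000 - 0.713000)/(1.472225 - (-1.059898)) = 1.050795; f(y_2) = -0.240077
y_3 = 1.050795 - (-0.240077)·(1.050795 - 1.520000)/(-0.240077 - (1.472225)) = 1.116581; f(y_3) = -0.045608

1.116581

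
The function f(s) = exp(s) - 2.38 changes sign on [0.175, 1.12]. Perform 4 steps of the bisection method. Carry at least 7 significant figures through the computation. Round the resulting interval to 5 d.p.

[0.82469, 0.88375]

f(0.175000) = -1.188754, f(1.120000) = 0.684854 (opposite signs)
step 1: m = 0.647500, f(m) = -0.469242 < 0 → root in [0.647500, 1.120000]
step 2: m = 0.883750, f(m) = 0.039958 > 0 → root in [0.647500, 0.883750]
step 3: m = 0.765625, f(m) = -0.229662 < 0 → root in [0.765625, 0.883750]
step 4: m = 0.824688, f(m) = -0.098832 < 0 → root in [0.824688, 0.883750]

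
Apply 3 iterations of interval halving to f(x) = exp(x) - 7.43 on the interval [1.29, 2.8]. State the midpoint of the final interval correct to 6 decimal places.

1.950625

f(1.290000) = -3.797213, f(2.800000) = 9.014647 (opposite signs)
step 1: m = 2.045000, f(m) = 0.299159 > 0 → root in [1.290000, 2.045000]
step 2: m = 1.667500, f(m) = -2.131096 < 0 → root in [1.667500, 2.045000]
step 3: m = 1.856250, f(m) = -1.030307 < 0 → root in [1.856250, 2.045000]
Midpoint of [1.856250, 2.045000] = 1.950625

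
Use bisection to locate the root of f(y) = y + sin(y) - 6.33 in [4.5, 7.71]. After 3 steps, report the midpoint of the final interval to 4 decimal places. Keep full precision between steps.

f(4.500000) = -2.807530, f(7.710000) = 2.369653 (opposite signs)
step 1: m = 6.105000, f(m) = -0.402244 < 0 → root in [6.105000, 7.710000]
step 2: m = 6.907500, f(m) = 1.162041 > 0 → root in [6.105000, 6.907500]
step 3: m = 6.506250, f(m) = 0.397469 > 0 → root in [6.105000, 6.506250]
Midpoint of [6.105000, 6.506250] = 6.305625

6.3056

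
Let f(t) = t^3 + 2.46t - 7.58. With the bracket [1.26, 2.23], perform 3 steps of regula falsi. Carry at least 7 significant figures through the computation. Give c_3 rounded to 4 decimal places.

f(1.260000) = -2.480024, f(2.230000) = 8.995367
step 1: c = 1.469633, f(c) = -0.790556 < 0 → new bracket [1.469633, 2.230000]
step 2: c = 1.531059, f(c) = -0.224571 < 0 → new bracket [1.531059, 2.230000]
step 3: c = 1.548084, f(c) = -0.061634 < 0 → new bracket [1.548084, 2.230000]

1.5481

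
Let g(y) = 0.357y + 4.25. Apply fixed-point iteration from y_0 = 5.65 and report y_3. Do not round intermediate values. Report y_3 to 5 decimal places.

y_1 = g(5.650000) = 6.267050
y_2 = g(6.267050) = 6.487337
y_3 = g(6.487337) = 6.565979

6.56598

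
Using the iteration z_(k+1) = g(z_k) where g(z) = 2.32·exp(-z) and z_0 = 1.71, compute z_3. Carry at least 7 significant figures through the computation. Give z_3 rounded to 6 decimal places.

0.504908

z_1 = g(1.710000) = 0.419609
z_2 = g(0.419609) = 1.524945
z_3 = g(1.524945) = 0.504908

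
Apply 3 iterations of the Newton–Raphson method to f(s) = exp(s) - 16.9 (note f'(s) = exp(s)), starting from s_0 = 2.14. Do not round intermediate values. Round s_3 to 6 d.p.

s_0 = 2.140000: f = -8.400562, f' = 8.499438 → s_1 = 2.140000 - (-8.400562)/(8.499438) = 3.128367
s_1 = 3.128367: f = 5.936653, f' = 22.836653 → s_2 = 3.128367 - (5.936653)/(22.836653) = 2.868405
s_2 = 2.868405: f = 0.708914, f' = 17.608914 → s_3 = 2.868405 - (0.708914)/(17.608914) = 2.828146

2.828146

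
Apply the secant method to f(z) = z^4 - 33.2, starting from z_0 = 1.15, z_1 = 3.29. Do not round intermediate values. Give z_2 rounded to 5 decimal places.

1.73317

Secant update: z_(k+1) = z_k − f(z_k)·(z_k − z_(k-1))/(f(z_k) − f(z_(k-1))).
f(z_0) = -31.450994, f(z_1) = 83.961141
z_2 = 3.290000 - (83.961141)·(3.290000 - 1.150000)/(83.961141 - (-31.450994)) = 1.733172; f(z_2) = -24.176674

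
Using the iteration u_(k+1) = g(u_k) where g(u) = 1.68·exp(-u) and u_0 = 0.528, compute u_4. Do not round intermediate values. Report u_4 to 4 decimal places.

0.6828

u_1 = g(0.528000) = 0.990836
u_2 = g(0.990836) = 0.623727
u_3 = g(0.623727) = 0.900385
u_4 = g(0.900385) = 0.682774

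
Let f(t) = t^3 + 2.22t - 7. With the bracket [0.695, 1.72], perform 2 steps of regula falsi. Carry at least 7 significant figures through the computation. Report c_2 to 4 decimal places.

1.5242

False-position update: c = (a·f(b) − b·f(a))/(f(b) − f(a)); replace the endpoint whose sign matches f(c).
f(0.695000) = -5.121398, f(1.720000) = 1.906848
step 1: c = 1.441905, f(c) = -0.801120 < 0 → new bracket [1.441905, 1.720000]
step 2: c = 1.524176, f(c) = -0.075496 < 0 → new bracket [1.524176, 1.720000]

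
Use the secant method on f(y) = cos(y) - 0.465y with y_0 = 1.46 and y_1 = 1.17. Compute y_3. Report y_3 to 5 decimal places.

1.05709

f(y_0) = -0.568330, f(y_1) = -0.153898
y_2 = 1.170000 - (-0.153898)·(1.170000 - 1.460000)/(-0.153898 - (-0.568330)) = 1.062309; f(y_2) = -0.007117
y_3 = 1.062309 - (-0.007117)·(1.062309 - 1.170000)/(-0.007117 - (-0.153898)) = 1.057087; f(y_3) = -0.000135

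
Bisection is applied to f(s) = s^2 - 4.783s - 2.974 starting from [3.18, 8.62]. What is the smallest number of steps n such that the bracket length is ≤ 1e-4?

16

Initial width b − a = 8.62 − 3.18 = 5.440000.
After n steps the width is (b−a)/2^n; need (b−a)/2^n ≤ 1e-4.
So n ≥ log₂(5.440000/1e-4) = log₂(54400.0000) ≈ 15.7313.
Hence n = 16.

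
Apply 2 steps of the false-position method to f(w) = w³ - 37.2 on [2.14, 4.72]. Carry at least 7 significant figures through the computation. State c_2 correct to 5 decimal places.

f(2.140000) = -27.399656, f(4.720000) = 67.954048
step 1: c = 2.881357, f(c) = -13.278352 < 0 → new bracket [2.881357, 4.720000]
step 2: c = 3.181904, f(c) = -4.984780 < 0 → new bracket [3.181904, 4.720000]

3.18190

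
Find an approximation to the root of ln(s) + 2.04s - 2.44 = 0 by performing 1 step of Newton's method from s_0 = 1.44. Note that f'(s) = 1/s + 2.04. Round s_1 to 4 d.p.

s_0 = 1.440000: f = 0.862243, f' = 2.734444 → s_1 = 1.440000 - (0.862243)/(2.734444) = 1.124673

1.1247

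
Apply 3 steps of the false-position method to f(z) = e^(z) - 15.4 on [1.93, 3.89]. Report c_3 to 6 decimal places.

f(1.930000) = -8.510490, f(3.890000) = 33.510887
step 1: c = 2.326954, f(c) = -5.153316 < 0 → new bracket [2.326954, 3.890000]
step 2: c = 2.535283, f(c) = -2.779998 < 0 → new bracket [2.535283, 3.890000]
step 3: c = 2.639059, f(c) = -1.399981 < 0 → new bracket [2.639059, 3.890000]

2.639059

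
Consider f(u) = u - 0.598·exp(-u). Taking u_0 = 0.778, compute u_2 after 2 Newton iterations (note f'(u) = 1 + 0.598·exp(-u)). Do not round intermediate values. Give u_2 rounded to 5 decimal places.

u_0 = 0.778000: f = 0.503324, f' = 1.274676 → u_1 = 0.778000 - (0.503324)/(1.274676) = 0.383135
u_1 = 0.383135: f = -0.024534, f' = 1.407669 → u_2 = 0.383135 - (-0.024534)/(1.407669) = 0.400564

0.40056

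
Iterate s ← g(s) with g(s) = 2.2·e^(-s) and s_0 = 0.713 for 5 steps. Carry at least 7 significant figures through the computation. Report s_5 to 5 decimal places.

s_1 = g(0.713000) = 1.078377
s_2 = g(1.078377) = 0.748324
s_3 = g(0.748324) = 1.040950
s_4 = g(1.040950) = 0.776862
s_5 = g(0.776862) = 1.011663

1.01166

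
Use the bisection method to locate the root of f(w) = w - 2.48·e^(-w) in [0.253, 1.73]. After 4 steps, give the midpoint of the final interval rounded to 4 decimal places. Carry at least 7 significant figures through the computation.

f(0.253000) = -1.672640, f(1.730000) = 1.290335 (opposite signs)
step 1: m = 0.991500, f(m) = 0.071371 > 0 → root in [0.253000, 0.991500]
step 2: m = 0.622250, f(m) = -0.708854 < 0 → root in [0.622250, 0.991500]
step 3: m = 0.806875, f(m) = -0.299826 < 0 → root in [0.806875, 0.991500]
step 4: m = 0.899188, f(m) = -0.109925 < 0 → root in [0.899188, 0.991500]
Midpoint of [0.899188, 0.991500] = 0.945344

0.9453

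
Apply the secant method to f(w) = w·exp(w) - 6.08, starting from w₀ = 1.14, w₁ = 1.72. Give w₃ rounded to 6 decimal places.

1.429356

f(w_0) = -2.515484, f(w_1) = 3.525389
w_2 = 1.720000 - (3.525389)·(1.720000 - 1.140000)/(3.525389 - (-2.515484)) = 1.381518; f(w_2) = -0.580258
w_3 = 1.381518 - (-0.580258)·(1.381518 - 1.720000)/(-0.580258 - (3.525389)) = 1.429356; f(w_3) = -0.110993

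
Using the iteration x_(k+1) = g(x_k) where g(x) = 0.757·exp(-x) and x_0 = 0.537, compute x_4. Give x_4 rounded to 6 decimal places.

0.475279

x_1 = g(0.537000) = 0.442466
x_2 = g(0.442466) = 0.486335
x_3 = g(0.486335) = 0.465461
x_4 = g(0.465461) = 0.475279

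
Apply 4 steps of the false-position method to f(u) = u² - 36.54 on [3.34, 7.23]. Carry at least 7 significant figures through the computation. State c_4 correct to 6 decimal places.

False-position update: c = (a·f(b) − b·f(a))/(f(b) − f(a)); replace the endpoint whose sign matches f(c).
f(3.340000) = -25.384400, f(7.230000) = 15.732900
step 1: c = 5.741552, f(c) = -3.574586 < 0 → new bracket [5.741552, 7.230000]
step 2: c = 6.017123, f(c) = -0.334234 < 0 → new bracket [6.017123, 7.230000]
step 3: c = 6.042353, f(c) = -0.029965 < 0 → new bracket [6.042353, 7.230000]
step 4: c = 6.044611, f(c) = -0.002676 < 0 → new bracket [6.044611, 7.230000]

6.044611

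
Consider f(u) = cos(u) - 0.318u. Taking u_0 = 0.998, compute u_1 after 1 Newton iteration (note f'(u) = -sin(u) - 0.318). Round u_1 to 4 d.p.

u_0 = 0.998000: f = 0.224620, f' = -1.158389 → u_1 = 0.998000 - (0.224620)/(-1.158389) = 1.191907

1.1919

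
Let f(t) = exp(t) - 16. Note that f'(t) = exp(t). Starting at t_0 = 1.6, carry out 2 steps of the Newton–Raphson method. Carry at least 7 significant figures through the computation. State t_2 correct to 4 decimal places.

3.1776

t_0 = 1.600000: f = -11.046968, f' = 4.953032 → t_1 = 1.600000 - (-11.046968)/(4.953032) = 3.830344
t_1 = 3.830344: f = 30.078400, f' = 46.078400 → t_2 = 3.830344 - (30.078400)/(46.078400) = 3.177579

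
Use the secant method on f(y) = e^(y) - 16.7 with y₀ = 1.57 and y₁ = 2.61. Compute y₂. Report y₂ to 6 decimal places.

2.976792

f(y_0) = -11.893352, f(y_1) = -3.100949
y_2 = 2.610000 - (-3.100949)·(2.610000 - 1.570000)/(-3.100949 - (-11.893352)) = 2.976792; f(y_2) = 2.924769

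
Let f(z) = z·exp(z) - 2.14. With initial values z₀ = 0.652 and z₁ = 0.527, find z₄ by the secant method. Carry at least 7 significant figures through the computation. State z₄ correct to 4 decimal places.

f(z_0) = -0.888567, f(z_1) = -1.247345
z_2 = 0.527000 - (-1.247345)·(0.527000 - 0.652000)/(-1.247345 - (-0.888567)) = 0.961581; f(z_2) = 0.375333
z_3 = 0.961581 - (0.375333)·(0.961581 - 0.527000)/(0.375333 - (-1.247345)) = 0.861061; f(z_3) = -0.103016
z_4 = 0.861061 - (-0.103016)·(0.861061 - 0.961581)/(-0.103016 - (0.375333)) = 0.882709; f(z_4) = -0.006106

0.8827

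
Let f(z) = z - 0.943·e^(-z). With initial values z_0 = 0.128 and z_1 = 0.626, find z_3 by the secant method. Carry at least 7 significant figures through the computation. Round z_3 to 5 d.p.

Secant update: z_(k+1) = z_k − f(z_k)·(z_k − z_(k-1))/(f(z_k) − f(z_(k-1))).
f(z_0) = -0.701702, f(z_1) = 0.121753
z_2 = 0.626000 - (0.121753)·(0.626000 - 0.128000)/(0.121753 - (-0.701702)) = 0.552368; f(z_2) = 0.009590
z_3 = 0.552368 - (0.009590)·(0.552368 - 0.626000)/(0.009590 - (0.121753)) = 0.546072; f(z_3) = -0.000134

0.54607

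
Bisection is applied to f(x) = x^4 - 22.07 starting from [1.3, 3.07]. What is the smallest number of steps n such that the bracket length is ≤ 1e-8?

Initial width b − a = 3.07 − 1.3 = 1.770000.
After n steps the width is (b−a)/2^n; need (b−a)/2^n ≤ 1e-8.
So n ≥ log₂(1.770000/1e-8) = log₂(177000000.0000) ≈ 27.3992.
Hence n = 28.

28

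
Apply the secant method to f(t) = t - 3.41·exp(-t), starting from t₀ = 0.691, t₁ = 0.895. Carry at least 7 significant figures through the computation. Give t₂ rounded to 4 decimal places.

1.0908

f(t_0) = -1.017665, f(t_1) = -0.498352
t_2 = 0.895000 - (-0.498352)·(0.895000 - 0.691000)/(-0.498352 - (-1.017665)) = 1.090766; f(t_2) = -0.054854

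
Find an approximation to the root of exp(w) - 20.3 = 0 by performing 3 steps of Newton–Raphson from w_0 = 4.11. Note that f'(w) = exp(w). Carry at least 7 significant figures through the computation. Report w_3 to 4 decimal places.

3.0138

Newton update: w ← w − f(w)/f'(w).
w_0 = 4.110000: f = 40.646718, f' = 60.946718 → w_1 = 4.110000 - (40.646718)/(60.946718) = 3.443078
w_1 = 3.443078: f = 10.983094, f' = 31.283094 → w_2 = 3.443078 - (10.983094)/(31.283094) = 3.091991
w_2 = 3.091991: f = 1.720870, f' = 22.020870 → w_3 = 3.091991 - (1.720870)/(22.020870) = 3.013843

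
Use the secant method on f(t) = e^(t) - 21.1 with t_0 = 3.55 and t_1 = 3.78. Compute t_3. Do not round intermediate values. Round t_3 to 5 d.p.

3.09665

f(t_0) = 13.713317, f(t_1) = 22.716042
t_2 = 3.780000 - (22.716042)·(3.780000 - 3.550000)/(22.716042 - (13.713317)) = 3.199655; f(t_2) = 3.424058
t_3 = 3.199655 - (3.424058)·(3.199655 - 3.780000)/(3.424058 - (22.716042)) = 3.096651; f(t_3) = 1.023743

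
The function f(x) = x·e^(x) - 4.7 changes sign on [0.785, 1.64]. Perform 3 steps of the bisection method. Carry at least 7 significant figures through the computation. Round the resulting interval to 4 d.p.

[1.2125, 1.3194]

f(0.785000) = -2.978961, f(1.640000) = 3.754478 (opposite signs)
step 1: m = 1.212500, f(m) = -0.623722 < 0 → root in [1.212500, 1.640000]
step 2: m = 1.426250, f(m) = 1.237562 > 0 → root in [1.212500, 1.426250]
step 3: m = 1.319375, f(m) = 0.235891 > 0 → root in [1.212500, 1.319375]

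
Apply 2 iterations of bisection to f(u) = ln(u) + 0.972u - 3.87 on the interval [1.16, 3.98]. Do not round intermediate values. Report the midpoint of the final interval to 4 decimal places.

f(1.160000) = -2.594060, f(3.980000) = 1.379842 (opposite signs)
step 1: m = 2.570000, f(m) = -0.428054 < 0 → root in [2.570000, 3.980000]
step 2: m = 3.275000, f(m) = 0.499618 > 0 → root in [2.570000, 3.275000]
Midpoint of [2.570000, 3.275000] = 2.922500

2.9225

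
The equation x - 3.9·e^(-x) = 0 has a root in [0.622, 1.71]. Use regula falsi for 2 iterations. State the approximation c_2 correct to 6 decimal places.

1.201009

f(0.622000) = -1.471792, f(1.710000) = 1.004623
step 1: c = 1.268624, f(c) = 0.171872 > 0 → new bracket [0.622000, 1.268624]
step 2: c = 1.201009, f(c) = 0.027535 > 0 → new bracket [0.622000, 1.201009]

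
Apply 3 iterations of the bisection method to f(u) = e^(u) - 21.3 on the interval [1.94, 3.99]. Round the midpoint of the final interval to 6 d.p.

3.093125

f(1.940000) = -14.341249, f(3.990000) = 32.754889 (opposite signs)
step 1: m = 2.965000, f(m) = -1.905297 < 0 → root in [2.965000, 3.990000]
step 2: m = 3.477500, f(m) = 11.078674 > 0 → root in [2.965000, 3.477500]
step 3: m = 3.221250, f(m) = 3.759425 > 0 → root in [2.965000, 3.221250]
Midpoint of [2.965000, 3.221250] = 3.093125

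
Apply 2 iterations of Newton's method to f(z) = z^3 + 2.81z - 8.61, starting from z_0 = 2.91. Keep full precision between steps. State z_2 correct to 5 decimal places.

f'(z) = 3z^2 + 2.81
z_0 = 2.910000: f = 24.209271, f' = 28.214300 → z_1 = 2.910000 - (24.209271)/(28.214300) = 2.051950
z_1 = 2.051950: f = 5.795718, f' = 15.441500 → z_2 = 2.051950 - (5.795718)/(15.441500) = 1.676616

1.67662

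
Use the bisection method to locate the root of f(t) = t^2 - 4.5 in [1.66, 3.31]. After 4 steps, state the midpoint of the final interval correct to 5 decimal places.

f(1.660000) = -1.744400, f(3.310000) = 6.456100 (opposite signs)
step 1: m = 2.485000, f(m) = 1.675225 > 0 → root in [1.660000, 2.485000]
step 2: m = 2.072500, f(m) = -0.204744 < 0 → root in [2.072500, 2.485000]
step 3: m = 2.278750, f(m) = 0.692702 > 0 → root in [2.072500, 2.278750]
step 4: m = 2.175625, f(m) = 0.233344 > 0 → root in [2.072500, 2.175625]
Midpoint of [2.072500, 2.175625] = 2.124062

2.12406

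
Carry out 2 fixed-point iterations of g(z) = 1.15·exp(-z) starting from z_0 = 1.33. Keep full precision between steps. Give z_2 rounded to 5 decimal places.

0.84841

z_1 = g(1.330000) = 0.304149
z_2 = g(0.304149) = 0.848414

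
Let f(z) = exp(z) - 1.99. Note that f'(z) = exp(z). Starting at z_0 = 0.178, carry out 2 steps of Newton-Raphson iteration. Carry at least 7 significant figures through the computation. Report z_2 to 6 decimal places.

0.699605

z_0 = 0.178000: f = -0.795175, f' = 1.194825 → z_1 = 0.178000 - (-0.795175)/(1.194825) = 0.843515
z_1 = 0.843515: f = 0.334524, f' = 2.324524 → z_2 = 0.843515 - (0.334524)/(2.324524) = 0.699605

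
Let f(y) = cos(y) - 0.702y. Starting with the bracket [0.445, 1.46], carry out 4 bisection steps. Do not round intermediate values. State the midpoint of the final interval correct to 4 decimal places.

0.9208

f(0.445000) = 0.590221, f(1.460000) = -0.914350 (opposite signs)
step 1: m = 0.952500, f(m) = -0.089007 < 0 → root in [0.445000, 0.952500]
step 2: m = 0.698750, f(m) = 0.275124 > 0 → root in [0.698750, 0.952500]
step 3: m = 0.825625, f(m) = 0.098509 > 0 → root in [0.825625, 0.952500]
step 4: m = 0.889063, f(m) = 0.006018 > 0 → root in [0.889063, 0.952500]
Midpoint of [0.889063, 0.952500] = 0.920781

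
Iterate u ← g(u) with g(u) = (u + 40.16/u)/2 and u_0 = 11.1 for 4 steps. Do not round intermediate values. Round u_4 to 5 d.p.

6.33719

u_1 = g(11.100000) = 7.359009
u_2 = g(7.359009) = 6.408133
u_3 = g(6.408133) = 6.337584
u_4 = g(6.337584) = 6.337192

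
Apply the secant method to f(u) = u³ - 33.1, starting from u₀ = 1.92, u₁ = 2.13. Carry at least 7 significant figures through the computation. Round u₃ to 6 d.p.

Secant update: u_(k+1) = u_k − f(u_k)·(u_k − u_(k-1))/(f(u_k) − f(u_(k-1))).
f(u_0) = -26.022112, f(u_1) = -23.436403
u_2 = 2.130000 - (-23.436403)·(2.130000 - 1.920000)/(-23.436403 - (-26.022112)) = 4.033402; f(u_2) = 32.516739
u_3 = 4.033402 - (32.516739)·(4.033402 - 2.130000)/(32.516739 - (-23.436403)) = 2.927255; f(u_3) = -8.016882

2.927255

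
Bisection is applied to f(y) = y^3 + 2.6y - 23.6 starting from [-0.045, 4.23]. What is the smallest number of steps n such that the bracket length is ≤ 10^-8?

29

Initial width b − a = 4.23 − -0.045 = 4.275000.
After n steps the width is (b−a)/2^n; need (b−a)/2^n ≤ 10^-8.
So n ≥ log₂(4.275000/10^-8) = log₂(427500000.0000) ≈ 28.6713.
Hence n = 29.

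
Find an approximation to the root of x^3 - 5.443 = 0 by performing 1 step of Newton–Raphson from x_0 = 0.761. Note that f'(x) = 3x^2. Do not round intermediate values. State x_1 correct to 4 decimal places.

Newton update: x ← x − f(x)/f'(x).
x_0 = 0.761000: f = -5.002289, f' = 1.737363 → x_1 = 0.761000 - (-5.002289)/(1.737363) = 3.640242

3.6402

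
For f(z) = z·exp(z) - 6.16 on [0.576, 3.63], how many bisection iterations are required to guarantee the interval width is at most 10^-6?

22

Initial width b − a = 3.63 − 0.576 = 3.054000.
After n steps the width is (b−a)/2^n; need (b−a)/2^n ≤ 10^-6.
So n ≥ log₂(3.054000/10^-6) = log₂(3054000.0000) ≈ 21.5423.
Hence n = 22.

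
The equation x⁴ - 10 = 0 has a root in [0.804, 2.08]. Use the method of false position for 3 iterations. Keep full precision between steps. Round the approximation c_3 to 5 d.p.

False-position update: c = (a·f(b) − b·f(a))/(f(b) − f(a)); replace the endpoint whose sign matches f(c).
f(0.804000) = -9.582146, f(2.080000) = 8.717737
step 1: c = 1.472136, f(c) = -5.303306 < 0 → new bracket [1.472136, 2.080000]
step 2: c = 1.702054, f(c) = -1.607458 < 0 → new bracket [1.702054, 2.080000]
step 3: c = 1.760894, f(c) = -0.385365 < 0 → new bracket [1.760894, 2.080000]

1.76089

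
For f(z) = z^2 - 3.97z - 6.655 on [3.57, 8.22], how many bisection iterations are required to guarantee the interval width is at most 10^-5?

19

Initial width b − a = 8.22 − 3.57 = 4.650000.
After n steps the width is (b−a)/2^n; need (b−a)/2^n ≤ 10^-5.
So n ≥ log₂(4.650000/10^-5) = log₂(465000.0000) ≈ 18.8269.
Hence n = 19.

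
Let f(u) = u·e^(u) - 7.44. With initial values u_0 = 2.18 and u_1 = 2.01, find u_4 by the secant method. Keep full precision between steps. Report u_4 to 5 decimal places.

1.56523

f(u_0) = 11.844948, f(u_1) = 7.561268
u_2 = 2.010000 - (7.561268)·(2.010000 - 2.180000)/(7.561268 - (11.844948)) = 1.709927; f(u_2) = 2.013434
u_3 = 1.709927 - (2.013434)·(1.709927 - 2.010000)/(2.013434 - (7.561268)) = 1.601024; f(u_3) = 0.498049
u_4 = 1.601024 - (0.498049)·(1.601024 - 1.709927)/(0.498049 - (2.013434)) = 1.565232; f(u_4) = 0.047730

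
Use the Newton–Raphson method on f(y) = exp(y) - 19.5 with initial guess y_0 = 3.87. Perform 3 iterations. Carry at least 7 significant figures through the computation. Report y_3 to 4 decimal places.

2.9713

f'(y) = exp(y)
y_0 = 3.870000: f = 28.442386, f' = 47.942386 → y_1 = 3.870000 - (28.442386)/(47.942386) = 3.276738
y_1 = 3.276738: f = 6.989229, f' = 26.489229 → y_2 = 3.276738 - (6.989229)/(26.489229) = 3.012886
y_2 = 3.012886: f = 0.846043, f' = 20.346043 → y_3 = 3.012886 - (0.846043)/(20.346043) = 2.971304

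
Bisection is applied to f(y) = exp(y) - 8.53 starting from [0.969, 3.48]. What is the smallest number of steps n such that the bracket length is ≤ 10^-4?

15

Initial width b − a = 3.48 − 0.969 = 2.511000.
After n steps the width is (b−a)/2^n; need (b−a)/2^n ≤ 10^-4.
So n ≥ log₂(2.511000/10^-4) = log₂(25110.0000) ≈ 14.6160.
Hence n = 15.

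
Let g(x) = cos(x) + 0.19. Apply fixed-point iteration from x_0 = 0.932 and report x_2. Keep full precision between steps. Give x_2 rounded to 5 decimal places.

0.89652

x_1 = g(0.932000) = 0.786230
x_2 = g(0.786230) = 0.896519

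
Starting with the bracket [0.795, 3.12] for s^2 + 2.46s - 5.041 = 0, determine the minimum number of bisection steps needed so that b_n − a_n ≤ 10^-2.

Initial width b − a = 3.12 − 0.795 = 2.325000.
After n steps the width is (b−a)/2^n; need (b−a)/2^n ≤ 10^-2.
So n ≥ log₂(2.325000/10^-2) = log₂(232.5000) ≈ 7.8611.
Hence n = 8.

8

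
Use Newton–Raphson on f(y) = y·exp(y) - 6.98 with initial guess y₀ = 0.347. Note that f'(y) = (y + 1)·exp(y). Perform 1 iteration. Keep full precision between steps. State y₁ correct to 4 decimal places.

3.7520

y_0 = 0.347000: f = -6.489059, f' = 1.905758 → y_1 = 0.347000 - (-6.489059)/(1.905758) = 3.751975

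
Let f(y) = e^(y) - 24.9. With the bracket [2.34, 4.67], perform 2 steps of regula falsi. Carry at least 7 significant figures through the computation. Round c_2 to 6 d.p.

2.909664

False-position update: c = (a·f(b) − b·f(a))/(f(b) − f(a)); replace the endpoint whose sign matches f(c).
f(2.340000) = -14.518763, f(4.670000) = 81.797742
step 1: c = 2.691225, f(c) = -10.150274 < 0 → new bracket [2.691225, 4.670000]
step 2: c = 2.909664, f(c) = -6.549361 < 0 → new bracket [2.909664, 4.670000]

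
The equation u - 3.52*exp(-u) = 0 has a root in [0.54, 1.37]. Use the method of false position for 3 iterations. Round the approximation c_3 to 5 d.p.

False-position update: c = (a·f(b) − b·f(a))/(f(b) − f(a)); replace the endpoint whose sign matches f(c).
f(0.540000) = -1.511274, f(1.370000) = 0.475544
step 1: c = 1.171340, f(c) = 0.080311 > 0 → new bracket [0.540000, 1.171340]
step 2: c = 1.139483, f(c) = 0.013137 > 0 → new bracket [0.540000, 1.139483]
step 3: c = 1.134316, f(c) = 0.002137 > 0 → new bracket [0.540000, 1.134316]

1.13432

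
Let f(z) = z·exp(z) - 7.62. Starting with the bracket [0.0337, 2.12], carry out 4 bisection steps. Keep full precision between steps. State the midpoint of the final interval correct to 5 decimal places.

f(0.033700) = -7.585145, f(2.120000) = 10.042011 (opposite signs)
step 1: m = 1.076850, f(m) = -4.458995 < 0 → root in [1.076850, 2.120000]
step 2: m = 1.598425, f(m) = 0.284591 > 0 → root in [1.076850, 1.598425]
step 3: m = 1.337638, f(m) = -2.523559 < 0 → root in [1.337638, 1.598425]
step 4: m = 1.468031, f(m) = -1.247745 < 0 → root in [1.468031, 1.598425]
Midpoint of [1.468031, 1.598425] = 1.533228

1.53323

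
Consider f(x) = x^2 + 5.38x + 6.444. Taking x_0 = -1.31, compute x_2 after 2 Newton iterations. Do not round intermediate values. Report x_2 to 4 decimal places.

-1.7961

Newton update: x ← x − f(x)/f'(x).
f'(x) = 2x + 5.38
x_0 = -1.310000: f = 1.112300, f' = 2.760000 → x_1 = -1.310000 - (1.112300)/(2.760000) = -1.713007
x_1 = -1.713007: f = 0.162415, f' = 1.953986 → x_2 = -1.713007 - (0.162415)/(1.953986) = -1.796127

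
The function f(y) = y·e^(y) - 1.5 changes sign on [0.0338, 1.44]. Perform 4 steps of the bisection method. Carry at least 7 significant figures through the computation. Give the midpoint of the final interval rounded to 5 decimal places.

0.69296

f(0.033800) = -1.465038, f(1.440000) = 4.577802 (opposite signs)
step 1: m = 0.736900, f(m) = 0.039714 > 0 → root in [0.033800, 0.736900]
step 2: m = 0.385350, f(m) = -0.933486 < 0 → root in [0.385350, 0.736900]
step 3: m = 0.561125, f(m) = -0.516548 < 0 → root in [0.561125, 0.736900]
step 4: m = 0.649012, f(m) = -0.258017 < 0 → root in [0.649012, 0.736900]
Midpoint of [0.649012, 0.736900] = 0.692956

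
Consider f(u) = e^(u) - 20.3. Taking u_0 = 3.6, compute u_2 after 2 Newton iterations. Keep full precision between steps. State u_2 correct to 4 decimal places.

Newton update: u ← u − f(u)/f'(u).
f'(u) = e^(u)
u_0 = 3.600000: f = 16.298234, f' = 36.598234 → u_1 = 3.600000 - (16.298234)/(36.598234) = 3.154672
u_1 = 3.154672: f = 3.145336, f' = 23.445336 → u_2 = 3.154672 - (3.145336)/(23.445336) = 3.020515

3.0205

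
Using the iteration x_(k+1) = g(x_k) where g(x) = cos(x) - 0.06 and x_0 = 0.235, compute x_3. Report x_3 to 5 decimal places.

x_1 = g(0.235000) = 0.912514
x_2 = g(0.912514) = 0.551759
x_3 = g(0.551759) = 0.791604

0.79160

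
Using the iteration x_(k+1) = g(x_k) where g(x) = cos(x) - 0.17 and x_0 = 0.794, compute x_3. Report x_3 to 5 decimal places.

x_1 = g(0.794000) = 0.530998
x_2 = g(0.530998) = 0.692302
x_3 = g(0.692302) = 0.599779

0.59978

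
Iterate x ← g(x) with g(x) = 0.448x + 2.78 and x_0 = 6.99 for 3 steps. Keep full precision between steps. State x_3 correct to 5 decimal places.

x_1 = g(6.990000) = 5.911520
x_2 = g(5.911520) = 5.428361
x_3 = g(5.428361) = 5.211906

5.21191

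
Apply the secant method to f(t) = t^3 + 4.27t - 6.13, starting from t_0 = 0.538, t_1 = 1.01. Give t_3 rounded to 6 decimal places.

f(t_0) = -3.677019, f(t_1) = -0.786999
t_2 = 1.010000 - (-0.786999)·(1.010000 - 0.538000)/(-0.786999 - (-3.677019)) = 1.138533; f(t_2) = 0.207369
t_3 = 1.138533 - (0.207369)·(1.138533 - 1.010000)/(0.207369 - (-0.786999)) = 1.111728; f(t_3) = -0.008890

1.111728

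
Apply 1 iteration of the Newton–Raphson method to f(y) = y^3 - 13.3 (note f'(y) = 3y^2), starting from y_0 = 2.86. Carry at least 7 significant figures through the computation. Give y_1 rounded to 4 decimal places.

2.4487

Newton update: y ← y − f(y)/f'(y).
y_0 = 2.860000: f = 10.093656, f' = 24.538800 → y_1 = 2.860000 - (10.093656)/(24.538800) = 2.448665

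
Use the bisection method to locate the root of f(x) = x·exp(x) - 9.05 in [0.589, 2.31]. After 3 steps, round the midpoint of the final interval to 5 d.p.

f(0.589000) = -7.988513, f(2.310000) = 14.221921 (opposite signs)
step 1: m = 1.449500, f(m) = -2.873704 < 0 → root in [1.449500, 2.310000]
step 2: m = 1.879750, f(m) = 3.265871 > 0 → root in [1.449500, 1.879750]
step 3: m = 1.664625, f(m) = -0.254635 < 0 → root in [1.664625, 1.879750]
Midpoint of [1.664625, 1.879750] = 1.772188

1.77219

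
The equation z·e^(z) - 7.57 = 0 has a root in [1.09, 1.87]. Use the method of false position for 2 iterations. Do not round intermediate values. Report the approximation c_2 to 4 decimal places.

1.5519

False-position update: c = (a·f(b) − b·f(a))/(f(b) − f(a)); replace the endpoint whose sign matches f(c).
f(1.090000) = -4.328041, f(1.870000) = 4.563114
step 1: c = 1.469689, f(c) = -1.179967 < 0 → new bracket [1.469689, 1.870000]
step 2: c = 1.551936, f(c) = -0.243927 < 0 → new bracket [1.551936, 1.870000]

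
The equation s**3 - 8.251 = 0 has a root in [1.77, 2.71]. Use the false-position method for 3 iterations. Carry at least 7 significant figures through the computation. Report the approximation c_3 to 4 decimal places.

2.0150

f(1.770000) = -2.705767, f(2.710000) = 11.651511
step 1: c = 1.947152, f(c) = -0.868566 < 0 → new bracket [1.947152, 2.710000]
step 2: c = 2.000074, f(c) = -0.250115 < 0 → new bracket [2.000074, 2.710000]
step 3: c = 2.014993, f(c) = -0.069732 < 0 → new bracket [2.014993, 2.710000]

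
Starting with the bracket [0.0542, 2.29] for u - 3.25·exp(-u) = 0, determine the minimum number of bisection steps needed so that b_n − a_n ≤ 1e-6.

Initial width b − a = 2.29 − 0.0542 = 2.235800.
After n steps the width is (b−a)/2^n; need (b−a)/2^n ≤ 1e-6.
So n ≥ log₂(2.235800/1e-6) = log₂(2235800.0000) ≈ 21.0924.
Hence n = 22.

22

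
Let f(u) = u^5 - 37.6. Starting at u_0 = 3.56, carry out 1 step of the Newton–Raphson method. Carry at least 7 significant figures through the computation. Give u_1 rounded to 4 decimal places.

2.8948

Newton update: u ← u − f(u)/f'(u).
f'(u) = 5u^4
u_0 = 3.560000: f = 534.207688, f' = 803.100685 → u_1 = 3.560000 - (534.207688)/(803.100685) = 2.894819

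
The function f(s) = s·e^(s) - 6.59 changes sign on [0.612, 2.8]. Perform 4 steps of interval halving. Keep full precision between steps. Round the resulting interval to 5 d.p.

f(0.612000) = -5.461401, f(2.800000) = 39.455011 (opposite signs)
step 1: m = 1.706000, f(m) = 2.804754 > 0 → root in [0.612000, 1.706000]
step 2: m = 1.159000, f(m) = -2.896563 < 0 → root in [1.159000, 1.706000]
step 3: m = 1.432500, f(m) = -0.589030 < 0 → root in [1.432500, 1.706000]
step 4: m = 1.569250, f(m) = 0.947178 > 0 → root in [1.432500, 1.569250]

[1.43250, 1.56925]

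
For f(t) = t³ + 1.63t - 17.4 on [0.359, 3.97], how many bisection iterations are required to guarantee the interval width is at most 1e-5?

Initial width b − a = 3.97 − 0.359 = 3.611000.
After n steps the width is (b−a)/2^n; need (b−a)/2^n ≤ 1e-5.
So n ≥ log₂(3.611000/1e-5) = log₂(361100.0000) ≈ 18.4620.
Hence n = 19.

19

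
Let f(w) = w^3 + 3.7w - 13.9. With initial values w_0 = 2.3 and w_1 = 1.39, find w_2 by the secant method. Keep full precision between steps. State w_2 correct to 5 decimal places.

1.82001

Secant update: w_(k+1) = w_k − f(w_k)·(w_k − w_(k-1))/(f(w_k) − f(w_(k-1))).
f(w_0) = 6.777000, f(w_1) = -6.071381
w_2 = 1.390000 - (-6.071381)·(1.390000 - 2.300000)/(-6.071381 - (6.777000)) = 1.820012; f(w_2) = -1.137270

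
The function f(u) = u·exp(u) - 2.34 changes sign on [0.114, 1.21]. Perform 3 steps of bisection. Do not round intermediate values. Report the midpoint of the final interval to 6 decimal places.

f(0.114000) = -2.212234, f(1.210000) = 1.717716 (opposite signs)
step 1: m = 0.662000, f(m) = -1.056603 < 0 → root in [0.662000, 1.210000]
step 2: m = 0.936000, f(m) = 0.046577 > 0 → root in [0.662000, 0.936000]
step 3: m = 0.799000, f(m) = -0.563570 < 0 → root in [0.799000, 0.936000]
Midpoint of [0.799000, 0.936000] = 0.867500

0.867500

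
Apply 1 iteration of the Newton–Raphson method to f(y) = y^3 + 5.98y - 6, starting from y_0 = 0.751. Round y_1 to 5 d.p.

0.89248

f'(y) = 3y^2 + 5.98
y_0 = 0.751000: f = -1.085455, f' = 7.672003 → y_1 = 0.751000 - (-1.085455)/(7.672003) = 0.892483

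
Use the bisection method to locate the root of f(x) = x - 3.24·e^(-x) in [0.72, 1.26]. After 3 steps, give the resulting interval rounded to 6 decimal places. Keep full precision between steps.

f(0.720000) = -0.857077, f(1.260000) = 0.340961 (opposite signs)
step 1: m = 0.990000, f(m) = -0.213908 < 0 → root in [0.990000, 1.260000]
step 2: m = 1.125000, f(m) = 0.073126 > 0 → root in [0.990000, 1.125000]
step 3: m = 1.057500, f(m) = -0.067827 < 0 → root in [1.057500, 1.125000]

[1.057500, 1.125000]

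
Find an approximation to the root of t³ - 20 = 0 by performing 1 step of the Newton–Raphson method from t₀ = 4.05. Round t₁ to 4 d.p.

Newton update: t ← t − f(t)/f'(t).
f'(t) = 3t²
t_0 = 4.050000: f = 46.430125, f' = 49.207500 → t_1 = 4.050000 - (46.430125)/(49.207500) = 3.106442

3.1064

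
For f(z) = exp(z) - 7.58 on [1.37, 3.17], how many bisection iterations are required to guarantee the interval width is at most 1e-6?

21

Initial width b − a = 3.17 − 1.37 = 1.800000.
After n steps the width is (b−a)/2^n; need (b−a)/2^n ≤ 1e-6.
So n ≥ log₂(1.800000/1e-6) = log₂(1800000.0000) ≈ 20.7796.
Hence n = 21.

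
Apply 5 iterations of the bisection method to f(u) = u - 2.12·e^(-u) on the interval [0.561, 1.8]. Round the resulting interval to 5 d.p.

f(0.561000) = -0.648753, f(1.800000) = 1.449566 (opposite signs)
step 1: m = 1.180500, f(m) = 0.529395 > 0 → root in [0.561000, 1.180500]
step 2: m = 0.870750, f(m) = -0.016761 < 0 → root in [0.870750, 1.180500]
step 3: m = 1.025625, f(m) = 0.265452 > 0 → root in [0.870750, 1.025625]
step 4: m = 0.948188, f(m) = 0.126809 > 0 → root in [0.870750, 0.948188]
step 5: m = 0.909469, f(m) = 0.055664 > 0 → root in [0.870750, 0.909469]

[0.87075, 0.90947]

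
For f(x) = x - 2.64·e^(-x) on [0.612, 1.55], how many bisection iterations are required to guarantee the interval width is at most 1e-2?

7

Initial width b − a = 1.55 − 0.612 = 0.938000.
After n steps the width is (b−a)/2^n; need (b−a)/2^n ≤ 1e-2.
So n ≥ log₂(0.938000/1e-2) = log₂(93.8000) ≈ 6.5515.
Hence n = 7.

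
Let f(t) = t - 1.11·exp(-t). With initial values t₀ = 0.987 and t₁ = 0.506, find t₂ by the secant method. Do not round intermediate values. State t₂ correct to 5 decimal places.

Secant update: t_(k+1) = t_k − f(t_k)·(t_k − t_(k-1))/(f(t_k) − f(t_(k-1))).
f(t_0) = 0.573311, f(t_1) = -0.163222
t_2 = 0.506000 - (-0.163222)·(0.506000 - 0.987000)/(-0.163222 - (0.573311)) = 0.612594; f(t_2) = 0.011036

0.61259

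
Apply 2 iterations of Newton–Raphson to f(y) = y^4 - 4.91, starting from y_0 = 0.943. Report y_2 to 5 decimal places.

f'(y) = 4y^3
y_0 = 0.943000: f = -4.119236, f' = 3.354247 → y_1 = 0.943000 - (-4.119236)/(3.354247) = 2.171066
y_1 = 2.171066: f = 17.307333, f' = 40.933505 → y_2 = 2.171066 - (17.307333)/(40.933505) = 1.748250

1.74825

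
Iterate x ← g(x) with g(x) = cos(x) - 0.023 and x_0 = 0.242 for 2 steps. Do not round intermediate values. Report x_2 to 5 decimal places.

0.56042

x_1 = g(0.242000) = 0.947861
x_2 = g(0.947861) = 0.560422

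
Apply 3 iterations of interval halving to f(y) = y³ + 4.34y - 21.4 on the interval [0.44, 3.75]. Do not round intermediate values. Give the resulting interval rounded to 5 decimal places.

f(0.440000) = -19.405216, f(3.750000) = 47.609375 (opposite signs)
step 1: m = 2.095000, f(m) = -3.112693 < 0 → root in [2.095000, 3.750000]
step 2: m = 2.922500, f(m) = 16.244741 > 0 → root in [2.095000, 2.922500]
step 3: m = 2.508750, f(m) = 5.277612 > 0 → root in [2.095000, 2.508750]

[2.09500, 2.50875]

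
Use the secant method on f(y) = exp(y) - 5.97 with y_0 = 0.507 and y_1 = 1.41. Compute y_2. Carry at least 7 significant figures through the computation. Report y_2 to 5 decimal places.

2.10479

Secant update: y_(k+1) = y_k − f(y_k)·(y_k − y_(k-1))/(f(y_k) − f(y_(k-1))).
f(y_0) = -4.309697, f(y_1) = -1.874045
y_2 = 1.410000 - (-1.874045)·(1.410000 - 0.507000)/(-1.874045 - (-4.309697)) = 2.104788; f(y_2) = 2.235364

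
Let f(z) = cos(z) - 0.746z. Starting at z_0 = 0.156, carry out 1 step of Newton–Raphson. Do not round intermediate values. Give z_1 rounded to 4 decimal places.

f'(z) = -sin(z) - 0.746
z_0 = 0.156000: f = 0.871481, f' = -0.901368 → z_1 = 0.156000 - (0.871481)/(-0.901368) = 1.122842

1.1228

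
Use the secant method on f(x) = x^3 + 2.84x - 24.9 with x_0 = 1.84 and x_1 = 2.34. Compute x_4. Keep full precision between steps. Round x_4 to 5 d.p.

2.59720

f(x_0) = -13.444896, f(x_1) = -5.441496
x_2 = 2.340000 - (-5.441496)·(2.340000 - 1.840000)/(-5.441496 - (-13.444896)) = 2.679949; f(x_2) = 1.958789
x_3 = 2.679949 - (1.958789)·(2.679949 - 2.340000)/(1.958789 - (-5.441496)) = 2.589968; f(x_3) = -0.171166
x_4 = 2.589968 - (-0.171166)·(2.589968 - 2.679949)/(-0.171166 - (1.958789)) = 2.597199; f(x_4) = -0.004707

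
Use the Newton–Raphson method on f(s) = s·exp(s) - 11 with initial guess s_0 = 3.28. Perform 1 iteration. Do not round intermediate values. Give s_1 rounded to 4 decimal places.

2.6104

f'(s) = (s + 1)·exp(s)
s_0 = 3.280000: f = 76.168534, f' = 113.744307 → s_1 = 3.280000 - (76.168534)/(113.744307) = 2.610353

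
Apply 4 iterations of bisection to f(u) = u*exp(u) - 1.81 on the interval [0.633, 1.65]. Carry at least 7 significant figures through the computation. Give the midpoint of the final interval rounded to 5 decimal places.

f(0.633000) = -0.617902, f(1.650000) = 6.781517 (opposite signs)
step 1: m = 1.141500, f(m) = 1.764564 > 0 → root in [0.633000, 1.141500]
step 2: m = 0.887250, f(m) = 0.344635 > 0 → root in [0.633000, 0.887250]
step 3: m = 0.760125, f(m) = -0.184440 < 0 → root in [0.760125, 0.887250]
step 4: m = 0.823687, f(m) = 0.067091 > 0 → root in [0.760125, 0.823687]
Midpoint of [0.760125, 0.823687] = 0.791906

0.79191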